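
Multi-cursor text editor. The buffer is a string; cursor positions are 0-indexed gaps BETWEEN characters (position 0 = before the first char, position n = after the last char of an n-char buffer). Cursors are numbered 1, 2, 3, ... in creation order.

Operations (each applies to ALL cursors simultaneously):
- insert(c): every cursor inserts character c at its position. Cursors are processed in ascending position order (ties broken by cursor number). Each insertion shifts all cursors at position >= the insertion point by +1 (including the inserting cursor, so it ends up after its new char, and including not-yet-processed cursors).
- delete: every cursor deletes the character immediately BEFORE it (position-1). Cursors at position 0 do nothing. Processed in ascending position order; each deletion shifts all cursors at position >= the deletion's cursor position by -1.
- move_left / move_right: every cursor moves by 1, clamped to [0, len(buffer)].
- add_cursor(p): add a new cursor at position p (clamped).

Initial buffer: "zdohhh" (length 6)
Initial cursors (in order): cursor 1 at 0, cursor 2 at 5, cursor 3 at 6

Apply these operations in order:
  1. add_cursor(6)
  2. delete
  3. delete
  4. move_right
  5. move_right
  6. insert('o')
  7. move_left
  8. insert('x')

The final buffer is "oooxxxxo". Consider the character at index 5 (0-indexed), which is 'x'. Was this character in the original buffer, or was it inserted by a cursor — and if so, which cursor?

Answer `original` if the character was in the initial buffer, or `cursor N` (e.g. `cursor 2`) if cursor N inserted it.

After op 1 (add_cursor(6)): buffer="zdohhh" (len 6), cursors c1@0 c2@5 c3@6 c4@6, authorship ......
After op 2 (delete): buffer="zdo" (len 3), cursors c1@0 c2@3 c3@3 c4@3, authorship ...
After op 3 (delete): buffer="" (len 0), cursors c1@0 c2@0 c3@0 c4@0, authorship 
After op 4 (move_right): buffer="" (len 0), cursors c1@0 c2@0 c3@0 c4@0, authorship 
After op 5 (move_right): buffer="" (len 0), cursors c1@0 c2@0 c3@0 c4@0, authorship 
After op 6 (insert('o')): buffer="oooo" (len 4), cursors c1@4 c2@4 c3@4 c4@4, authorship 1234
After op 7 (move_left): buffer="oooo" (len 4), cursors c1@3 c2@3 c3@3 c4@3, authorship 1234
After op 8 (insert('x')): buffer="oooxxxxo" (len 8), cursors c1@7 c2@7 c3@7 c4@7, authorship 12312344
Authorship (.=original, N=cursor N): 1 2 3 1 2 3 4 4
Index 5: author = 3

Answer: cursor 3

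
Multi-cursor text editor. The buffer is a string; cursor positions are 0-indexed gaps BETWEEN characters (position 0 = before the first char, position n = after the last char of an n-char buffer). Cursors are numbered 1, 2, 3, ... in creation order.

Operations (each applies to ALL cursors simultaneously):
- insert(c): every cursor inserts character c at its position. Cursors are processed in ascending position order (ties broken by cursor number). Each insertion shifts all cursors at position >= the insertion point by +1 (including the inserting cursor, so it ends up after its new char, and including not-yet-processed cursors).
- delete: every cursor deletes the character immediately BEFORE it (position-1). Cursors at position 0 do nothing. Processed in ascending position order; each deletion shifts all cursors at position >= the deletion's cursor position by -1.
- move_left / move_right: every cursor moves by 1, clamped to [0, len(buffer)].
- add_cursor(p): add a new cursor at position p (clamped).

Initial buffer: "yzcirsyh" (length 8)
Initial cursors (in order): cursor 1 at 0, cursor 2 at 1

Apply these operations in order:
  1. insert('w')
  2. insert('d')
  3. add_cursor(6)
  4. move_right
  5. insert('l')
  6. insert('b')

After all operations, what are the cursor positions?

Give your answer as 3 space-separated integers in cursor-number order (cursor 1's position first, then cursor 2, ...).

Answer: 5 10 13

Derivation:
After op 1 (insert('w')): buffer="wywzcirsyh" (len 10), cursors c1@1 c2@3, authorship 1.2.......
After op 2 (insert('d')): buffer="wdywdzcirsyh" (len 12), cursors c1@2 c2@5, authorship 11.22.......
After op 3 (add_cursor(6)): buffer="wdywdzcirsyh" (len 12), cursors c1@2 c2@5 c3@6, authorship 11.22.......
After op 4 (move_right): buffer="wdywdzcirsyh" (len 12), cursors c1@3 c2@6 c3@7, authorship 11.22.......
After op 5 (insert('l')): buffer="wdylwdzlclirsyh" (len 15), cursors c1@4 c2@8 c3@10, authorship 11.122.2.3.....
After op 6 (insert('b')): buffer="wdylbwdzlbclbirsyh" (len 18), cursors c1@5 c2@10 c3@13, authorship 11.1122.22.33.....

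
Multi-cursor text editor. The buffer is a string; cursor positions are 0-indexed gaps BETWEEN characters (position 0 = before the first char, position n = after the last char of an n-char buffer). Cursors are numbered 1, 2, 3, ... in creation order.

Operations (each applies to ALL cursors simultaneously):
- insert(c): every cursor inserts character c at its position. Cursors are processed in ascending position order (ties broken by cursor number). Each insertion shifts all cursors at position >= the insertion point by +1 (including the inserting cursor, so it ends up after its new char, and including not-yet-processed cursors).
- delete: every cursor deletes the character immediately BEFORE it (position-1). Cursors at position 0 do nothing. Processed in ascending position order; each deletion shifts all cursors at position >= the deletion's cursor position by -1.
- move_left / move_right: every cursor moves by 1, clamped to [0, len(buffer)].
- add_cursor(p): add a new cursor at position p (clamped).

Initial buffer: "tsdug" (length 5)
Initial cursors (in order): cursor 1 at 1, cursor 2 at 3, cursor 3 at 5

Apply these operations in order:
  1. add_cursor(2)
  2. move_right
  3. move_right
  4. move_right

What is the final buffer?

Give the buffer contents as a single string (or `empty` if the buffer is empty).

After op 1 (add_cursor(2)): buffer="tsdug" (len 5), cursors c1@1 c4@2 c2@3 c3@5, authorship .....
After op 2 (move_right): buffer="tsdug" (len 5), cursors c1@2 c4@3 c2@4 c3@5, authorship .....
After op 3 (move_right): buffer="tsdug" (len 5), cursors c1@3 c4@4 c2@5 c3@5, authorship .....
After op 4 (move_right): buffer="tsdug" (len 5), cursors c1@4 c2@5 c3@5 c4@5, authorship .....

Answer: tsdug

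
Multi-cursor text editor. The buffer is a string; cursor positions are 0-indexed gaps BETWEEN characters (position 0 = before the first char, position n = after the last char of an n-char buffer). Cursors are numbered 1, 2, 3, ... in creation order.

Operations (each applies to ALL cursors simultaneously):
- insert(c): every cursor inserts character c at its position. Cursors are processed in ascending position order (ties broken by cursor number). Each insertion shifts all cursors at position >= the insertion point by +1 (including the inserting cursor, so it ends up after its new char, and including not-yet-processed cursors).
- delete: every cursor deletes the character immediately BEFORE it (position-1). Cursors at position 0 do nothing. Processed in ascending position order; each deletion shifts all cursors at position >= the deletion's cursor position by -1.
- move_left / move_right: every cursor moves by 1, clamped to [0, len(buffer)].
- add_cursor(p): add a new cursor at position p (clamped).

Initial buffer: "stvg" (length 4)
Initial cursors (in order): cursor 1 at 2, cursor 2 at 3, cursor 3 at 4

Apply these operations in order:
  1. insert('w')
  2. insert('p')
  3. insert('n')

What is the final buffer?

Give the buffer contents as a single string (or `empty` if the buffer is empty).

Answer: stwpnvwpngwpn

Derivation:
After op 1 (insert('w')): buffer="stwvwgw" (len 7), cursors c1@3 c2@5 c3@7, authorship ..1.2.3
After op 2 (insert('p')): buffer="stwpvwpgwp" (len 10), cursors c1@4 c2@7 c3@10, authorship ..11.22.33
After op 3 (insert('n')): buffer="stwpnvwpngwpn" (len 13), cursors c1@5 c2@9 c3@13, authorship ..111.222.333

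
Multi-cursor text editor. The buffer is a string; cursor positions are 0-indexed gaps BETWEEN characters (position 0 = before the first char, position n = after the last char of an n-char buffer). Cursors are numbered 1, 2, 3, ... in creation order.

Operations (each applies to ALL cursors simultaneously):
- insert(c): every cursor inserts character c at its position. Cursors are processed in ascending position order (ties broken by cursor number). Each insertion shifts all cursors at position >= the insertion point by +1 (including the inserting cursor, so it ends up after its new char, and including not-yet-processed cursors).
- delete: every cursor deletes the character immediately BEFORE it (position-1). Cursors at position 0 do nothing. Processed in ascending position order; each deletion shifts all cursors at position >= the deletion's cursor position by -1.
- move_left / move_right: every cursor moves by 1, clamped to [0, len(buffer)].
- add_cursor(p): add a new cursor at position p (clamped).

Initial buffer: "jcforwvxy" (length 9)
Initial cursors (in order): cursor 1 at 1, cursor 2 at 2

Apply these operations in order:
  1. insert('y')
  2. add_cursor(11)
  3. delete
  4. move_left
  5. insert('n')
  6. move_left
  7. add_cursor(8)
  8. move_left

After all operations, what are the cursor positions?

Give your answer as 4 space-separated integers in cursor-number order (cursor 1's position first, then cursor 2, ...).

After op 1 (insert('y')): buffer="jycyforwvxy" (len 11), cursors c1@2 c2@4, authorship .1.2.......
After op 2 (add_cursor(11)): buffer="jycyforwvxy" (len 11), cursors c1@2 c2@4 c3@11, authorship .1.2.......
After op 3 (delete): buffer="jcforwvx" (len 8), cursors c1@1 c2@2 c3@8, authorship ........
After op 4 (move_left): buffer="jcforwvx" (len 8), cursors c1@0 c2@1 c3@7, authorship ........
After op 5 (insert('n')): buffer="njncforwvnx" (len 11), cursors c1@1 c2@3 c3@10, authorship 1.2......3.
After op 6 (move_left): buffer="njncforwvnx" (len 11), cursors c1@0 c2@2 c3@9, authorship 1.2......3.
After op 7 (add_cursor(8)): buffer="njncforwvnx" (len 11), cursors c1@0 c2@2 c4@8 c3@9, authorship 1.2......3.
After op 8 (move_left): buffer="njncforwvnx" (len 11), cursors c1@0 c2@1 c4@7 c3@8, authorship 1.2......3.

Answer: 0 1 8 7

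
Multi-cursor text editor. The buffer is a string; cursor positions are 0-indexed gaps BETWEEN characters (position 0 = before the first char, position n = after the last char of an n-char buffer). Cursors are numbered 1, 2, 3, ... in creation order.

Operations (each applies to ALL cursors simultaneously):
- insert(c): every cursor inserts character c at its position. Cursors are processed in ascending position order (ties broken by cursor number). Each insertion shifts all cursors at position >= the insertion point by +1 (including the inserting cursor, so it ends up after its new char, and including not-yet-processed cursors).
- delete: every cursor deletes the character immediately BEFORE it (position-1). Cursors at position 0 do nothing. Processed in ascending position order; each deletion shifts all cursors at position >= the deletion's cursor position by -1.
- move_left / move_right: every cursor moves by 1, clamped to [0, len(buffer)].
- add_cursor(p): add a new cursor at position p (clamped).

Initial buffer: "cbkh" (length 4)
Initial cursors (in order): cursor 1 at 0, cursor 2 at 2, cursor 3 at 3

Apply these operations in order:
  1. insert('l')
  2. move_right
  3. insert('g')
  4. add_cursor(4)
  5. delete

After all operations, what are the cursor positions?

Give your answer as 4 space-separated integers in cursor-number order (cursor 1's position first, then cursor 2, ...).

Answer: 2 4 6 2

Derivation:
After op 1 (insert('l')): buffer="lcblklh" (len 7), cursors c1@1 c2@4 c3@6, authorship 1..2.3.
After op 2 (move_right): buffer="lcblklh" (len 7), cursors c1@2 c2@5 c3@7, authorship 1..2.3.
After op 3 (insert('g')): buffer="lcgblkglhg" (len 10), cursors c1@3 c2@7 c3@10, authorship 1.1.2.23.3
After op 4 (add_cursor(4)): buffer="lcgblkglhg" (len 10), cursors c1@3 c4@4 c2@7 c3@10, authorship 1.1.2.23.3
After op 5 (delete): buffer="lclklh" (len 6), cursors c1@2 c4@2 c2@4 c3@6, authorship 1.2.3.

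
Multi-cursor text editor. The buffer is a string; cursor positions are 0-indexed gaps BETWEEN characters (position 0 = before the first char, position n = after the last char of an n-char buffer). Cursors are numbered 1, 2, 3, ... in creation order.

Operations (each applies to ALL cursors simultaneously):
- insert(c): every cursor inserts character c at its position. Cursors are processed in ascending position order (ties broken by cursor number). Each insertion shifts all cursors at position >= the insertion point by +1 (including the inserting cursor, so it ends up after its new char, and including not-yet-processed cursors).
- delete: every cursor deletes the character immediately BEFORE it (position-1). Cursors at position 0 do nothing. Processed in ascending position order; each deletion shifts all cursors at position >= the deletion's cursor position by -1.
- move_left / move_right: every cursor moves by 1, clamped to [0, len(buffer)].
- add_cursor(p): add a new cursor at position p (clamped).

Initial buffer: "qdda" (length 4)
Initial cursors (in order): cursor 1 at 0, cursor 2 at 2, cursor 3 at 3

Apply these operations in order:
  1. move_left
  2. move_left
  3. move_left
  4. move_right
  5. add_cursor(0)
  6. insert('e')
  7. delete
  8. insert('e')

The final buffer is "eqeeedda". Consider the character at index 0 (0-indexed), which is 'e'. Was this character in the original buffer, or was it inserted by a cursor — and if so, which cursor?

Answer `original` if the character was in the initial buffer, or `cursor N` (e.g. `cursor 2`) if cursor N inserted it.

After op 1 (move_left): buffer="qdda" (len 4), cursors c1@0 c2@1 c3@2, authorship ....
After op 2 (move_left): buffer="qdda" (len 4), cursors c1@0 c2@0 c3@1, authorship ....
After op 3 (move_left): buffer="qdda" (len 4), cursors c1@0 c2@0 c3@0, authorship ....
After op 4 (move_right): buffer="qdda" (len 4), cursors c1@1 c2@1 c3@1, authorship ....
After op 5 (add_cursor(0)): buffer="qdda" (len 4), cursors c4@0 c1@1 c2@1 c3@1, authorship ....
After op 6 (insert('e')): buffer="eqeeedda" (len 8), cursors c4@1 c1@5 c2@5 c3@5, authorship 4.123...
After op 7 (delete): buffer="qdda" (len 4), cursors c4@0 c1@1 c2@1 c3@1, authorship ....
After op 8 (insert('e')): buffer="eqeeedda" (len 8), cursors c4@1 c1@5 c2@5 c3@5, authorship 4.123...
Authorship (.=original, N=cursor N): 4 . 1 2 3 . . .
Index 0: author = 4

Answer: cursor 4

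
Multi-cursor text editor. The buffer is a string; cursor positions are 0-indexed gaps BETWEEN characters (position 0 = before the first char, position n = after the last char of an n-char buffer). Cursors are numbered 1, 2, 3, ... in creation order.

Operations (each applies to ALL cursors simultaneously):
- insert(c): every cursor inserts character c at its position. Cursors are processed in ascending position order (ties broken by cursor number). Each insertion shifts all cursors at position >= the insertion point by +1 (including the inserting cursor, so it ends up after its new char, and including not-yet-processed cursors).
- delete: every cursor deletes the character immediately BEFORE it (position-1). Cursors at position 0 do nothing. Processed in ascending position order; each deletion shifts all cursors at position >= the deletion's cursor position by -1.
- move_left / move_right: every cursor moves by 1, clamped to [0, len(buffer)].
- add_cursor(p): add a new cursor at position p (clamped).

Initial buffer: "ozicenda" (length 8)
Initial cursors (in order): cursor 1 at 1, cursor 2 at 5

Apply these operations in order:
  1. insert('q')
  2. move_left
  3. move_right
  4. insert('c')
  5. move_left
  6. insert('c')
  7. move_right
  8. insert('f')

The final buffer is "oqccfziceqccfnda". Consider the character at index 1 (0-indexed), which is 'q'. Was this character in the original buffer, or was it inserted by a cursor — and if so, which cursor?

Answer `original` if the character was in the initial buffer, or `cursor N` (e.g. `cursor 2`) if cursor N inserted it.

Answer: cursor 1

Derivation:
After op 1 (insert('q')): buffer="oqziceqnda" (len 10), cursors c1@2 c2@7, authorship .1....2...
After op 2 (move_left): buffer="oqziceqnda" (len 10), cursors c1@1 c2@6, authorship .1....2...
After op 3 (move_right): buffer="oqziceqnda" (len 10), cursors c1@2 c2@7, authorship .1....2...
After op 4 (insert('c')): buffer="oqcziceqcnda" (len 12), cursors c1@3 c2@9, authorship .11....22...
After op 5 (move_left): buffer="oqcziceqcnda" (len 12), cursors c1@2 c2@8, authorship .11....22...
After op 6 (insert('c')): buffer="oqccziceqccnda" (len 14), cursors c1@3 c2@10, authorship .111....222...
After op 7 (move_right): buffer="oqccziceqccnda" (len 14), cursors c1@4 c2@11, authorship .111....222...
After op 8 (insert('f')): buffer="oqccfziceqccfnda" (len 16), cursors c1@5 c2@13, authorship .1111....2222...
Authorship (.=original, N=cursor N): . 1 1 1 1 . . . . 2 2 2 2 . . .
Index 1: author = 1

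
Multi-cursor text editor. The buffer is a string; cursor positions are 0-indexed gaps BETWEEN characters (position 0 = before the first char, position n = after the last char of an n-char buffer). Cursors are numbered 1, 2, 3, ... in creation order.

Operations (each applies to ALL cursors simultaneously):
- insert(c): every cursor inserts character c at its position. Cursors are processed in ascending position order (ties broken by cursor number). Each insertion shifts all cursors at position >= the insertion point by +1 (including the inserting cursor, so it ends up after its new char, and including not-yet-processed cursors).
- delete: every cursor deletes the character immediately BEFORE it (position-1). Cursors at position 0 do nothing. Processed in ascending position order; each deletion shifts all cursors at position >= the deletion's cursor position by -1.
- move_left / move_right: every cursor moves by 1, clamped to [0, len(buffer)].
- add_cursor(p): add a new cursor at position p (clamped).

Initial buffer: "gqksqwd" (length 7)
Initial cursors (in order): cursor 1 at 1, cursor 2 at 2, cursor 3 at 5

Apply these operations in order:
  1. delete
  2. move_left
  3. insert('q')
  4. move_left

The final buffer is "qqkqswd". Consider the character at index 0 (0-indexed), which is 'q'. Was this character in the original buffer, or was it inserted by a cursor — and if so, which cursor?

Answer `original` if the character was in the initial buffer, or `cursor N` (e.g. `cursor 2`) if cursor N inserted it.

Answer: cursor 1

Derivation:
After op 1 (delete): buffer="kswd" (len 4), cursors c1@0 c2@0 c3@2, authorship ....
After op 2 (move_left): buffer="kswd" (len 4), cursors c1@0 c2@0 c3@1, authorship ....
After op 3 (insert('q')): buffer="qqkqswd" (len 7), cursors c1@2 c2@2 c3@4, authorship 12.3...
After op 4 (move_left): buffer="qqkqswd" (len 7), cursors c1@1 c2@1 c3@3, authorship 12.3...
Authorship (.=original, N=cursor N): 1 2 . 3 . . .
Index 0: author = 1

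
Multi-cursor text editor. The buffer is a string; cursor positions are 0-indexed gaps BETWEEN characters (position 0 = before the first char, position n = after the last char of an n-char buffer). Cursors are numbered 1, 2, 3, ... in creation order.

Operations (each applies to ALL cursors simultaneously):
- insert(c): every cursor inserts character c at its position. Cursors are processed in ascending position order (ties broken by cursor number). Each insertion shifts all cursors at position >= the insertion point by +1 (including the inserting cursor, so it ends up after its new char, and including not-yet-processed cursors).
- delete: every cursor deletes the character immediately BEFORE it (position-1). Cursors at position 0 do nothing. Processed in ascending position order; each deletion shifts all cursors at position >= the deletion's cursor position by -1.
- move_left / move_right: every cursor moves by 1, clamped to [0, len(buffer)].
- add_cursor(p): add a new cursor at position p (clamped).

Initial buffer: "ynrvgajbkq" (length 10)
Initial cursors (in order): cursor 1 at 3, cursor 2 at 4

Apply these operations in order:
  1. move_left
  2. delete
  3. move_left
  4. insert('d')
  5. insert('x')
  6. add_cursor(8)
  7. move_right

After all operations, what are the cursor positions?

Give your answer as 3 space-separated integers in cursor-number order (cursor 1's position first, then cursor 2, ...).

Answer: 5 5 9

Derivation:
After op 1 (move_left): buffer="ynrvgajbkq" (len 10), cursors c1@2 c2@3, authorship ..........
After op 2 (delete): buffer="yvgajbkq" (len 8), cursors c1@1 c2@1, authorship ........
After op 3 (move_left): buffer="yvgajbkq" (len 8), cursors c1@0 c2@0, authorship ........
After op 4 (insert('d')): buffer="ddyvgajbkq" (len 10), cursors c1@2 c2@2, authorship 12........
After op 5 (insert('x')): buffer="ddxxyvgajbkq" (len 12), cursors c1@4 c2@4, authorship 1212........
After op 6 (add_cursor(8)): buffer="ddxxyvgajbkq" (len 12), cursors c1@4 c2@4 c3@8, authorship 1212........
After op 7 (move_right): buffer="ddxxyvgajbkq" (len 12), cursors c1@5 c2@5 c3@9, authorship 1212........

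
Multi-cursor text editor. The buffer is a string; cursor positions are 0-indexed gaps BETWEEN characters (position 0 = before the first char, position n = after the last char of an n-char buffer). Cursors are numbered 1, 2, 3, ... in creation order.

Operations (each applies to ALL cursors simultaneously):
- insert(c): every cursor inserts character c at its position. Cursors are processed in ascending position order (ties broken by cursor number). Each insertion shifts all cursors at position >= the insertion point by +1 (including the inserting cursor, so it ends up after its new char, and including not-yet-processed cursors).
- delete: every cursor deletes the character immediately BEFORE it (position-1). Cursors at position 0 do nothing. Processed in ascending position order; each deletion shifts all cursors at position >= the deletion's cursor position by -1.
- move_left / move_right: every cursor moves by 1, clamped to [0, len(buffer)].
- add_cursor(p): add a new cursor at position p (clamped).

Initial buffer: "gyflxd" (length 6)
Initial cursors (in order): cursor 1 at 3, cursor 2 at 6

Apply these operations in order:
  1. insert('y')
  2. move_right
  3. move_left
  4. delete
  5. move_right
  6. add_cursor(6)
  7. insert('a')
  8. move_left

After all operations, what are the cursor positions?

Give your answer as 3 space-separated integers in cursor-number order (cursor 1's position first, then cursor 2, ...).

Answer: 4 8 8

Derivation:
After op 1 (insert('y')): buffer="gyfylxdy" (len 8), cursors c1@4 c2@8, authorship ...1...2
After op 2 (move_right): buffer="gyfylxdy" (len 8), cursors c1@5 c2@8, authorship ...1...2
After op 3 (move_left): buffer="gyfylxdy" (len 8), cursors c1@4 c2@7, authorship ...1...2
After op 4 (delete): buffer="gyflxy" (len 6), cursors c1@3 c2@5, authorship .....2
After op 5 (move_right): buffer="gyflxy" (len 6), cursors c1@4 c2@6, authorship .....2
After op 6 (add_cursor(6)): buffer="gyflxy" (len 6), cursors c1@4 c2@6 c3@6, authorship .....2
After op 7 (insert('a')): buffer="gyflaxyaa" (len 9), cursors c1@5 c2@9 c3@9, authorship ....1.223
After op 8 (move_left): buffer="gyflaxyaa" (len 9), cursors c1@4 c2@8 c3@8, authorship ....1.223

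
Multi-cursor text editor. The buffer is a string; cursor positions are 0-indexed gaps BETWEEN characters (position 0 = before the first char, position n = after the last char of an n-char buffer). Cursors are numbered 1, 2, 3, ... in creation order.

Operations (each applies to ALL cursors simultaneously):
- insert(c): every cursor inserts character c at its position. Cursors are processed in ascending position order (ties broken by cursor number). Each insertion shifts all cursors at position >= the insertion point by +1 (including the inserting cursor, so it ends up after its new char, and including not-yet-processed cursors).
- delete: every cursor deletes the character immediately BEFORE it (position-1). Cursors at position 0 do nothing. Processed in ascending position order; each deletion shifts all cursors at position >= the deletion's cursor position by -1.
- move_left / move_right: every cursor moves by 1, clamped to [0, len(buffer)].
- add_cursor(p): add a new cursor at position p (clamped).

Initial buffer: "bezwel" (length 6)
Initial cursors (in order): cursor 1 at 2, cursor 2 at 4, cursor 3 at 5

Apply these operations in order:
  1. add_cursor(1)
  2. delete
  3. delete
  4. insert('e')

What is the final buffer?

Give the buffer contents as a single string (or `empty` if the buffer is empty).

Answer: eeeel

Derivation:
After op 1 (add_cursor(1)): buffer="bezwel" (len 6), cursors c4@1 c1@2 c2@4 c3@5, authorship ......
After op 2 (delete): buffer="zl" (len 2), cursors c1@0 c4@0 c2@1 c3@1, authorship ..
After op 3 (delete): buffer="l" (len 1), cursors c1@0 c2@0 c3@0 c4@0, authorship .
After op 4 (insert('e')): buffer="eeeel" (len 5), cursors c1@4 c2@4 c3@4 c4@4, authorship 1234.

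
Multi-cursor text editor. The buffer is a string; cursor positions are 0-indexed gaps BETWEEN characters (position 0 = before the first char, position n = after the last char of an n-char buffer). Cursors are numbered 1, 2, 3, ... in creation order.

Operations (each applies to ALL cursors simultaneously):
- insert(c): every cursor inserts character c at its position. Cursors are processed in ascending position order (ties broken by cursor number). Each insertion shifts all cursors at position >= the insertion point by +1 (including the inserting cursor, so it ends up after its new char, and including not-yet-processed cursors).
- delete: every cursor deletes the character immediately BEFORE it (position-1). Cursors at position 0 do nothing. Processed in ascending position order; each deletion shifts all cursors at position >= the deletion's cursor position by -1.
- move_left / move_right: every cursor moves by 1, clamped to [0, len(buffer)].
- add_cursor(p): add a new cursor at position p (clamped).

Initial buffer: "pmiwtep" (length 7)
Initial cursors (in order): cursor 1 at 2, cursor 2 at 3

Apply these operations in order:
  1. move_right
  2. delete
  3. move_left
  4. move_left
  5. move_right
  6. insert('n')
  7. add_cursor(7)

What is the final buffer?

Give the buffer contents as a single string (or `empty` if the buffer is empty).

Answer: pnnmtep

Derivation:
After op 1 (move_right): buffer="pmiwtep" (len 7), cursors c1@3 c2@4, authorship .......
After op 2 (delete): buffer="pmtep" (len 5), cursors c1@2 c2@2, authorship .....
After op 3 (move_left): buffer="pmtep" (len 5), cursors c1@1 c2@1, authorship .....
After op 4 (move_left): buffer="pmtep" (len 5), cursors c1@0 c2@0, authorship .....
After op 5 (move_right): buffer="pmtep" (len 5), cursors c1@1 c2@1, authorship .....
After op 6 (insert('n')): buffer="pnnmtep" (len 7), cursors c1@3 c2@3, authorship .12....
After op 7 (add_cursor(7)): buffer="pnnmtep" (len 7), cursors c1@3 c2@3 c3@7, authorship .12....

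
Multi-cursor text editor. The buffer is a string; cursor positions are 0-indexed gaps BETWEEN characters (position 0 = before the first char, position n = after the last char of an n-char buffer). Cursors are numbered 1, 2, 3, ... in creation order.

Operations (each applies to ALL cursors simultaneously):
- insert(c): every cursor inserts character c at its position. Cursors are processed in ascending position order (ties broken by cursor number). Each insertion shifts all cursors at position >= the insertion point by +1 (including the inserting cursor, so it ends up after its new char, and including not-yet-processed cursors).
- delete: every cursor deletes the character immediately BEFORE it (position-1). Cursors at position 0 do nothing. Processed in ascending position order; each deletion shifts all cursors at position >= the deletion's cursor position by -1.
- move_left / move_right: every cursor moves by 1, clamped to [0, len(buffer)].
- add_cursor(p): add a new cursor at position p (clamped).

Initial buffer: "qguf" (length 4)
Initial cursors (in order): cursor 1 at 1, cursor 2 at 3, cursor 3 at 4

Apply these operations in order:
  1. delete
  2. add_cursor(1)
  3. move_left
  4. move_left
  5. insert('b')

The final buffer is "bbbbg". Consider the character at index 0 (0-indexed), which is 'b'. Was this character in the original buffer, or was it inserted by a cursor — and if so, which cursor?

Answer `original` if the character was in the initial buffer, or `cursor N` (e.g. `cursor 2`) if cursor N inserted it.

Answer: cursor 1

Derivation:
After op 1 (delete): buffer="g" (len 1), cursors c1@0 c2@1 c3@1, authorship .
After op 2 (add_cursor(1)): buffer="g" (len 1), cursors c1@0 c2@1 c3@1 c4@1, authorship .
After op 3 (move_left): buffer="g" (len 1), cursors c1@0 c2@0 c3@0 c4@0, authorship .
After op 4 (move_left): buffer="g" (len 1), cursors c1@0 c2@0 c3@0 c4@0, authorship .
After op 5 (insert('b')): buffer="bbbbg" (len 5), cursors c1@4 c2@4 c3@4 c4@4, authorship 1234.
Authorship (.=original, N=cursor N): 1 2 3 4 .
Index 0: author = 1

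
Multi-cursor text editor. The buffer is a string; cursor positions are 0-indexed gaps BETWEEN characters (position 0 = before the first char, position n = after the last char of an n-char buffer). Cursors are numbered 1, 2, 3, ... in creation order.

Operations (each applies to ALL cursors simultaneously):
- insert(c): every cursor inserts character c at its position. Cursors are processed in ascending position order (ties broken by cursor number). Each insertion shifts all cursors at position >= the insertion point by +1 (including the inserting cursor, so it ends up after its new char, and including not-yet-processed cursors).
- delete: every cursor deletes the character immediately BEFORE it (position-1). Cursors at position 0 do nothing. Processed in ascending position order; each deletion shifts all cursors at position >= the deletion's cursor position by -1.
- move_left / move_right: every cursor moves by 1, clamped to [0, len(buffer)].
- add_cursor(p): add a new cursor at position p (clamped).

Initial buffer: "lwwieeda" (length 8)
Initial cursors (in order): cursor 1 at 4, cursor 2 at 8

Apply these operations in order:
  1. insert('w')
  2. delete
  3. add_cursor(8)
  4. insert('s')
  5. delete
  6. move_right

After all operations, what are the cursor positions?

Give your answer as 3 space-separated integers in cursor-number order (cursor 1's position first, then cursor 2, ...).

After op 1 (insert('w')): buffer="lwwiweedaw" (len 10), cursors c1@5 c2@10, authorship ....1....2
After op 2 (delete): buffer="lwwieeda" (len 8), cursors c1@4 c2@8, authorship ........
After op 3 (add_cursor(8)): buffer="lwwieeda" (len 8), cursors c1@4 c2@8 c3@8, authorship ........
After op 4 (insert('s')): buffer="lwwiseedass" (len 11), cursors c1@5 c2@11 c3@11, authorship ....1....23
After op 5 (delete): buffer="lwwieeda" (len 8), cursors c1@4 c2@8 c3@8, authorship ........
After op 6 (move_right): buffer="lwwieeda" (len 8), cursors c1@5 c2@8 c3@8, authorship ........

Answer: 5 8 8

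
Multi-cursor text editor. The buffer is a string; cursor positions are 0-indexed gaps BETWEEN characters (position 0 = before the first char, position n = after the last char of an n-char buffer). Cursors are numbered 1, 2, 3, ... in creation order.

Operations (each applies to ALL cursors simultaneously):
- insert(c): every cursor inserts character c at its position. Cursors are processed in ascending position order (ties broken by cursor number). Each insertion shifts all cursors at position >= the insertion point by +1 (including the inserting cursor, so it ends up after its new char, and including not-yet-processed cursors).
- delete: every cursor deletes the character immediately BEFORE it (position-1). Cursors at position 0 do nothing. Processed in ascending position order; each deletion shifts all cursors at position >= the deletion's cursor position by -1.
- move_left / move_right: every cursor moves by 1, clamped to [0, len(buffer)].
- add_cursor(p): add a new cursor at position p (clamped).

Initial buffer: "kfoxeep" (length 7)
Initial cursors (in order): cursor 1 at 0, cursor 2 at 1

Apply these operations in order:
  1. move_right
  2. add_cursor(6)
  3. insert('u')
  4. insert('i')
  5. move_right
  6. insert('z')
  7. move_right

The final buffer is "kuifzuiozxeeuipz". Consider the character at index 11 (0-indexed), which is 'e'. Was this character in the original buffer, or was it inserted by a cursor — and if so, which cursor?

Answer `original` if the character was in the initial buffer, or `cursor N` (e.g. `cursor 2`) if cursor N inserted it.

After op 1 (move_right): buffer="kfoxeep" (len 7), cursors c1@1 c2@2, authorship .......
After op 2 (add_cursor(6)): buffer="kfoxeep" (len 7), cursors c1@1 c2@2 c3@6, authorship .......
After op 3 (insert('u')): buffer="kufuoxeeup" (len 10), cursors c1@2 c2@4 c3@9, authorship .1.2....3.
After op 4 (insert('i')): buffer="kuifuioxeeuip" (len 13), cursors c1@3 c2@6 c3@12, authorship .11.22....33.
After op 5 (move_right): buffer="kuifuioxeeuip" (len 13), cursors c1@4 c2@7 c3@13, authorship .11.22....33.
After op 6 (insert('z')): buffer="kuifzuiozxeeuipz" (len 16), cursors c1@5 c2@9 c3@16, authorship .11.122.2...33.3
After op 7 (move_right): buffer="kuifzuiozxeeuipz" (len 16), cursors c1@6 c2@10 c3@16, authorship .11.122.2...33.3
Authorship (.=original, N=cursor N): . 1 1 . 1 2 2 . 2 . . . 3 3 . 3
Index 11: author = original

Answer: original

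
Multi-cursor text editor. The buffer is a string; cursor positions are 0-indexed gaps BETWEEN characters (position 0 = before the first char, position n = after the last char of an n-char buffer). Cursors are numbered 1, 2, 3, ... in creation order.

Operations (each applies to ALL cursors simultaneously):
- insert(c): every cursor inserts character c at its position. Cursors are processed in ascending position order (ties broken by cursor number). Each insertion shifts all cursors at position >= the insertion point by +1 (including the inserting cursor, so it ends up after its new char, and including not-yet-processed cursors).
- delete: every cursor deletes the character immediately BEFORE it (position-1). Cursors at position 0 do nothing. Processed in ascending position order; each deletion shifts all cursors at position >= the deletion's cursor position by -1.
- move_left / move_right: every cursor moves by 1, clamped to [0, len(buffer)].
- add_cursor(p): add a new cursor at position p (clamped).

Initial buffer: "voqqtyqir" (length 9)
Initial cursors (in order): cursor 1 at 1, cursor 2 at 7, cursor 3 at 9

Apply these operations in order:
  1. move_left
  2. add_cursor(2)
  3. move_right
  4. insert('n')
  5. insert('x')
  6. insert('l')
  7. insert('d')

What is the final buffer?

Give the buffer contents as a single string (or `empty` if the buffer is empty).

Answer: vnxldoqnxldqtyqnxldirnxld

Derivation:
After op 1 (move_left): buffer="voqqtyqir" (len 9), cursors c1@0 c2@6 c3@8, authorship .........
After op 2 (add_cursor(2)): buffer="voqqtyqir" (len 9), cursors c1@0 c4@2 c2@6 c3@8, authorship .........
After op 3 (move_right): buffer="voqqtyqir" (len 9), cursors c1@1 c4@3 c2@7 c3@9, authorship .........
After op 4 (insert('n')): buffer="vnoqnqtyqnirn" (len 13), cursors c1@2 c4@5 c2@10 c3@13, authorship .1..4....2..3
After op 5 (insert('x')): buffer="vnxoqnxqtyqnxirnx" (len 17), cursors c1@3 c4@7 c2@13 c3@17, authorship .11..44....22..33
After op 6 (insert('l')): buffer="vnxloqnxlqtyqnxlirnxl" (len 21), cursors c1@4 c4@9 c2@16 c3@21, authorship .111..444....222..333
After op 7 (insert('d')): buffer="vnxldoqnxldqtyqnxldirnxld" (len 25), cursors c1@5 c4@11 c2@19 c3@25, authorship .1111..4444....2222..3333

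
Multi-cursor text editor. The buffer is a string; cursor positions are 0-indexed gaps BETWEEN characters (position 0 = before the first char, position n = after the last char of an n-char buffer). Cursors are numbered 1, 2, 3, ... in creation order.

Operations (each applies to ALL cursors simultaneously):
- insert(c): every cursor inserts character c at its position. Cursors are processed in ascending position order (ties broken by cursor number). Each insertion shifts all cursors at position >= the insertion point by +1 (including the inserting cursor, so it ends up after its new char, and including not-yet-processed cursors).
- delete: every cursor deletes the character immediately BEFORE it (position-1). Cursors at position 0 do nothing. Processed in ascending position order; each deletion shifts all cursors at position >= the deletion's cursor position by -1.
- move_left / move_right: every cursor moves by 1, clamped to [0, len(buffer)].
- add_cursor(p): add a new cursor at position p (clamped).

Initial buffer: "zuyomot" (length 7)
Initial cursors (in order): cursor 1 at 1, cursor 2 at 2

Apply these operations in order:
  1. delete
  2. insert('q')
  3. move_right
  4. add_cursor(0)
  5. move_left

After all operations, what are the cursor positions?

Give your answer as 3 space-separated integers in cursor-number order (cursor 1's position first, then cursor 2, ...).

Answer: 2 2 0

Derivation:
After op 1 (delete): buffer="yomot" (len 5), cursors c1@0 c2@0, authorship .....
After op 2 (insert('q')): buffer="qqyomot" (len 7), cursors c1@2 c2@2, authorship 12.....
After op 3 (move_right): buffer="qqyomot" (len 7), cursors c1@3 c2@3, authorship 12.....
After op 4 (add_cursor(0)): buffer="qqyomot" (len 7), cursors c3@0 c1@3 c2@3, authorship 12.....
After op 5 (move_left): buffer="qqyomot" (len 7), cursors c3@0 c1@2 c2@2, authorship 12.....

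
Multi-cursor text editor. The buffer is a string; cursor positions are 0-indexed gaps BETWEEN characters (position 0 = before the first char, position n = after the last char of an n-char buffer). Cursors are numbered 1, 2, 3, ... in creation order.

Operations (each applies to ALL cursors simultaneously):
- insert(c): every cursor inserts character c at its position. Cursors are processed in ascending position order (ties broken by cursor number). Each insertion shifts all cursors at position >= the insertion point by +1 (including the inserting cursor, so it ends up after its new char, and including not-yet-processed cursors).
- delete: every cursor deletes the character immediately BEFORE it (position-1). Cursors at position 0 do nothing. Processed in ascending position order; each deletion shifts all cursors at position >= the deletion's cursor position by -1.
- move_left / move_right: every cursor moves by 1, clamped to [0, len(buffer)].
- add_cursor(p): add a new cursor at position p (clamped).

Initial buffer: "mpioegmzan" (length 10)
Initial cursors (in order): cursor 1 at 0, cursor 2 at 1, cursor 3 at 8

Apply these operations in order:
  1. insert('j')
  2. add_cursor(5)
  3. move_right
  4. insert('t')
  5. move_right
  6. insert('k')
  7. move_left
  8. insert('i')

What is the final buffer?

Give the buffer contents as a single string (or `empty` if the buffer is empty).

After op 1 (insert('j')): buffer="jmjpioegmzjan" (len 13), cursors c1@1 c2@3 c3@11, authorship 1.2.......3..
After op 2 (add_cursor(5)): buffer="jmjpioegmzjan" (len 13), cursors c1@1 c2@3 c4@5 c3@11, authorship 1.2.......3..
After op 3 (move_right): buffer="jmjpioegmzjan" (len 13), cursors c1@2 c2@4 c4@6 c3@12, authorship 1.2.......3..
After op 4 (insert('t')): buffer="jmtjptiotegmzjatn" (len 17), cursors c1@3 c2@6 c4@9 c3@16, authorship 1.12.2..4....3.3.
After op 5 (move_right): buffer="jmtjptiotegmzjatn" (len 17), cursors c1@4 c2@7 c4@10 c3@17, authorship 1.12.2..4....3.3.
After op 6 (insert('k')): buffer="jmtjkptikotekgmzjatnk" (len 21), cursors c1@5 c2@9 c4@13 c3@21, authorship 1.121.2.2.4.4...3.3.3
After op 7 (move_left): buffer="jmtjkptikotekgmzjatnk" (len 21), cursors c1@4 c2@8 c4@12 c3@20, authorship 1.121.2.2.4.4...3.3.3
After op 8 (insert('i')): buffer="jmtjikptiikoteikgmzjatnik" (len 25), cursors c1@5 c2@10 c4@15 c3@24, authorship 1.1211.2.22.4.44...3.3.33

Answer: jmtjikptiikoteikgmzjatnik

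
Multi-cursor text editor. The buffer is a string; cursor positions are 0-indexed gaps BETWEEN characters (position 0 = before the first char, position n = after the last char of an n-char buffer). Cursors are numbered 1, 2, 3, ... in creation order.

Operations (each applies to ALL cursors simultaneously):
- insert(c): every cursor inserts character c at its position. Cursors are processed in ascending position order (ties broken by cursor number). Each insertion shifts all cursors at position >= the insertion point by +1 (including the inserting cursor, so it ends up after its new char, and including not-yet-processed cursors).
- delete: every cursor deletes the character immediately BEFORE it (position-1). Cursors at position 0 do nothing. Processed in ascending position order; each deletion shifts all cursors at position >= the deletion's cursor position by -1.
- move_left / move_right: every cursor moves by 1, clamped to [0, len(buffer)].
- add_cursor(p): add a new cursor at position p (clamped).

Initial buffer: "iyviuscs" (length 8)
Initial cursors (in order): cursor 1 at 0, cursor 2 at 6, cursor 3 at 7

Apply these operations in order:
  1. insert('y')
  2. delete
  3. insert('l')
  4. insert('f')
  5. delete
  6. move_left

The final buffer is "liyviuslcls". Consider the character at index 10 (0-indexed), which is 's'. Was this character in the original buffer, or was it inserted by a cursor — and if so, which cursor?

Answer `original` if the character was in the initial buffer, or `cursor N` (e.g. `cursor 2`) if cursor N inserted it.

Answer: original

Derivation:
After op 1 (insert('y')): buffer="yiyviusycys" (len 11), cursors c1@1 c2@8 c3@10, authorship 1......2.3.
After op 2 (delete): buffer="iyviuscs" (len 8), cursors c1@0 c2@6 c3@7, authorship ........
After op 3 (insert('l')): buffer="liyviuslcls" (len 11), cursors c1@1 c2@8 c3@10, authorship 1......2.3.
After op 4 (insert('f')): buffer="lfiyviuslfclfs" (len 14), cursors c1@2 c2@10 c3@13, authorship 11......22.33.
After op 5 (delete): buffer="liyviuslcls" (len 11), cursors c1@1 c2@8 c3@10, authorship 1......2.3.
After op 6 (move_left): buffer="liyviuslcls" (len 11), cursors c1@0 c2@7 c3@9, authorship 1......2.3.
Authorship (.=original, N=cursor N): 1 . . . . . . 2 . 3 .
Index 10: author = original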